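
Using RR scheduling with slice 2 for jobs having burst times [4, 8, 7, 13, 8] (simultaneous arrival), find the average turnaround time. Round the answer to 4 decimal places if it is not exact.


Time quantum = 2
Execution trace:
  J1 runs 2 units, time = 2
  J2 runs 2 units, time = 4
  J3 runs 2 units, time = 6
  J4 runs 2 units, time = 8
  J5 runs 2 units, time = 10
  J1 runs 2 units, time = 12
  J2 runs 2 units, time = 14
  J3 runs 2 units, time = 16
  J4 runs 2 units, time = 18
  J5 runs 2 units, time = 20
  J2 runs 2 units, time = 22
  J3 runs 2 units, time = 24
  J4 runs 2 units, time = 26
  J5 runs 2 units, time = 28
  J2 runs 2 units, time = 30
  J3 runs 1 units, time = 31
  J4 runs 2 units, time = 33
  J5 runs 2 units, time = 35
  J4 runs 2 units, time = 37
  J4 runs 2 units, time = 39
  J4 runs 1 units, time = 40
Finish times: [12, 30, 31, 40, 35]
Average turnaround = 148/5 = 29.6

29.6


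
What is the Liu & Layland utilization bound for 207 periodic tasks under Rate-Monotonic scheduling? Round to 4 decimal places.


Compute 2^(1/207) = 1.0033541497
Subtract 1: 1.0033541497 - 1 = 0.0033541497
Multiply by n: 207 * 0.0033541497 = 0.6943089879
Round to 4 dp: 0.6943

0.6943


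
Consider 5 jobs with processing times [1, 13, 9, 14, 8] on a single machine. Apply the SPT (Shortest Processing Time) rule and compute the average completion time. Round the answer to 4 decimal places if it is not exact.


Sort jobs by processing time (SPT order): [1, 8, 9, 13, 14]
Compute completion times sequentially:
  Job 1: processing = 1, completes at 1
  Job 2: processing = 8, completes at 9
  Job 3: processing = 9, completes at 18
  Job 4: processing = 13, completes at 31
  Job 5: processing = 14, completes at 45
Sum of completion times = 104
Average completion time = 104/5 = 20.8

20.8


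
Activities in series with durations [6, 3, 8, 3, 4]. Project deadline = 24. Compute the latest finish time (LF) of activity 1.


LF(activity 1) = deadline - sum of successor durations
Successors: activities 2 through 5 with durations [3, 8, 3, 4]
Sum of successor durations = 18
LF = 24 - 18 = 6

6


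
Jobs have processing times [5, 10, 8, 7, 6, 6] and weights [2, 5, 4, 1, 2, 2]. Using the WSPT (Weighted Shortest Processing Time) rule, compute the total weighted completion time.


Compute p/w ratios and sort ascending (WSPT): [(10, 5), (8, 4), (5, 2), (6, 2), (6, 2), (7, 1)]
Compute weighted completion times:
  Job (p=10,w=5): C=10, w*C=5*10=50
  Job (p=8,w=4): C=18, w*C=4*18=72
  Job (p=5,w=2): C=23, w*C=2*23=46
  Job (p=6,w=2): C=29, w*C=2*29=58
  Job (p=6,w=2): C=35, w*C=2*35=70
  Job (p=7,w=1): C=42, w*C=1*42=42
Total weighted completion time = 338

338


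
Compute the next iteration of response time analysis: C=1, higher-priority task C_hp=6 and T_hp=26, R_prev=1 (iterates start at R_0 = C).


R_next = C + ceil(R_prev / T_hp) * C_hp
ceil(1 / 26) = ceil(0.0385) = 1
Interference = 1 * 6 = 6
R_next = 1 + 6 = 7

7


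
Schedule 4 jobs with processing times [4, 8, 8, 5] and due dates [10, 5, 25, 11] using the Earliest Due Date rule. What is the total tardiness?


Sort by due date (EDD order): [(8, 5), (4, 10), (5, 11), (8, 25)]
Compute completion times and tardiness:
  Job 1: p=8, d=5, C=8, tardiness=max(0,8-5)=3
  Job 2: p=4, d=10, C=12, tardiness=max(0,12-10)=2
  Job 3: p=5, d=11, C=17, tardiness=max(0,17-11)=6
  Job 4: p=8, d=25, C=25, tardiness=max(0,25-25)=0
Total tardiness = 11

11


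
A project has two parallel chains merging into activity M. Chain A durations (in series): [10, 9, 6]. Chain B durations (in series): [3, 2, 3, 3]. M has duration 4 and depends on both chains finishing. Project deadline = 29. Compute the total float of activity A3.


Forward pass: ES(A3) = sum of predecessors on chain A = 19
EF = ES + duration = 19 + 6 = 25
Backward pass: LF(M) = deadline = 29; LS(M) = 29 - 4 = 25
LF(A3) = LS(M) - sum(successors on chain A) = 25 - 0 = 25
LS = LF - duration = 25 - 6 = 19
Total float = LS - ES = 19 - 19 = 0

0


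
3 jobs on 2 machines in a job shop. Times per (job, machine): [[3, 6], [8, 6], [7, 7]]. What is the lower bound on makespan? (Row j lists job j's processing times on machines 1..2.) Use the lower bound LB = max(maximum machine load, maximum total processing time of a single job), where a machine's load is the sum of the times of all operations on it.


Machine loads:
  Machine 1: 3 + 8 + 7 = 18
  Machine 2: 6 + 6 + 7 = 19
Max machine load = 19
Job totals:
  Job 1: 9
  Job 2: 14
  Job 3: 14
Max job total = 14
Lower bound = max(19, 14) = 19

19


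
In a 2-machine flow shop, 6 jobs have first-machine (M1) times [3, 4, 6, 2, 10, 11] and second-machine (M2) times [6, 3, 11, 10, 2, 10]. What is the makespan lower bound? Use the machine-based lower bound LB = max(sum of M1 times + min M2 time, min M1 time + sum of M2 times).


LB1 = sum(M1 times) + min(M2 times) = 36 + 2 = 38
LB2 = min(M1 times) + sum(M2 times) = 2 + 42 = 44
Lower bound = max(LB1, LB2) = max(38, 44) = 44

44


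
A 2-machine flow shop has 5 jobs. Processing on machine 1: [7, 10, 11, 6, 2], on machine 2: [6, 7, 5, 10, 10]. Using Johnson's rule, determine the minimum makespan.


Apply Johnson's rule:
  Group 1 (a <= b): [(5, 2, 10), (4, 6, 10)]
  Group 2 (a > b): [(2, 10, 7), (1, 7, 6), (3, 11, 5)]
Optimal job order: [5, 4, 2, 1, 3]
Schedule:
  Job 5: M1 done at 2, M2 done at 12
  Job 4: M1 done at 8, M2 done at 22
  Job 2: M1 done at 18, M2 done at 29
  Job 1: M1 done at 25, M2 done at 35
  Job 3: M1 done at 36, M2 done at 41
Makespan = 41

41


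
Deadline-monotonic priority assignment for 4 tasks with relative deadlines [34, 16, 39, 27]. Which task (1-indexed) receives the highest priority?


Sort tasks by relative deadline (ascending):
  Task 2: deadline = 16
  Task 4: deadline = 27
  Task 1: deadline = 34
  Task 3: deadline = 39
Priority order (highest first): [2, 4, 1, 3]
Highest priority task = 2

2


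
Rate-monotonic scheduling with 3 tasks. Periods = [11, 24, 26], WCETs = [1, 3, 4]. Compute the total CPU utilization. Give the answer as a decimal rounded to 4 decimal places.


Compute individual utilizations (exact fractions):
  Task 1: C/T = 1/11 (approx. 0.0909)
  Task 2: C/T = 3/24 = 1/8 (approx. 0.125)
  Task 3: C/T = 4/26 = 2/13 (approx. 0.1538)
Total utilization U = 1/11 + 1/8 + 2/13 = 423/1144
Rounded to 4 decimal places: U = 0.3698
RM (Liu & Layland) bound for 3 tasks = 0.779763; compare with U = 423/1144 (approx. 0.369755)
U <= bound, so schedulable by RM sufficient condition.

0.3698


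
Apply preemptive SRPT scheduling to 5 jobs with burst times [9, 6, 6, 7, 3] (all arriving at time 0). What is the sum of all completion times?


Since all jobs arrive at t=0, SRPT equals SPT ordering.
SPT order: [3, 6, 6, 7, 9]
Completion times:
  Job 1: p=3, C=3
  Job 2: p=6, C=9
  Job 3: p=6, C=15
  Job 4: p=7, C=22
  Job 5: p=9, C=31
Total completion time = 3 + 9 + 15 + 22 + 31 = 80

80


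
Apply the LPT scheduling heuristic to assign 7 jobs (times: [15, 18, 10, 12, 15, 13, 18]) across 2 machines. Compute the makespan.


Sort jobs in decreasing order (LPT): [18, 18, 15, 15, 13, 12, 10]
Assign each job to the least loaded machine:
  Machine 1: jobs [18, 15, 13], load = 46
  Machine 2: jobs [18, 15, 12, 10], load = 55
Makespan = max load = 55

55


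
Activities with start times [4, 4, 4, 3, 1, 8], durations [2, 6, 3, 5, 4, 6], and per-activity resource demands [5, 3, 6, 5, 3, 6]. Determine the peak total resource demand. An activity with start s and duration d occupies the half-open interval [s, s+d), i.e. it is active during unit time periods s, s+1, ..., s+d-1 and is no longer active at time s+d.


Each activity i is active on [start_i, start_i + duration_i).
Compute total resource usage per time slot:
  t=0: active resources = [], total = 0
  t=1: active resources = [3], total = 3
  t=2: active resources = [3], total = 3
  t=3: active resources = [5, 3], total = 8
  t=4: active resources = [5, 3, 6, 5, 3], total = 22
  t=5: active resources = [5, 3, 6, 5], total = 19
  t=6: active resources = [3, 6, 5], total = 14
  t=7: active resources = [3, 5], total = 8
  t=8: active resources = [3, 6], total = 9
  t=9: active resources = [3, 6], total = 9
  t=10: active resources = [6], total = 6
  t=11: active resources = [6], total = 6
  t=12: active resources = [6], total = 6
  t=13: active resources = [6], total = 6
Peak resource demand = 22

22


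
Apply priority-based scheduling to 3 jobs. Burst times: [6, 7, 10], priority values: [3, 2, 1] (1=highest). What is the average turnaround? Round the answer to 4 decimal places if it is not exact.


Sort by priority (ascending = highest first):
Order: [(1, 10), (2, 7), (3, 6)]
Completion times:
  Priority 1, burst=10, C=10
  Priority 2, burst=7, C=17
  Priority 3, burst=6, C=23
Average turnaround = 50/3 = 16.6667

16.6667


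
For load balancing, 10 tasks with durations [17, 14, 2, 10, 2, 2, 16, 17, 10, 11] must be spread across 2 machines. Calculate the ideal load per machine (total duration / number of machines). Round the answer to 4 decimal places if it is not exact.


Total processing time = 17 + 14 + 2 + 10 + 2 + 2 + 16 + 17 + 10 + 11 = 101
Number of machines = 2
Ideal balanced load = 101 / 2 = 50.5

50.5


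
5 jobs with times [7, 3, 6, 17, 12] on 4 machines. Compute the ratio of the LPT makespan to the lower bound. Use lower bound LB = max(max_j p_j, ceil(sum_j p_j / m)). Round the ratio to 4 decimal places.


LPT order: [17, 12, 7, 6, 3]
Machine loads after assignment: [17, 12, 7, 9]
LPT makespan = 17
Lower bound = max(max_job, ceil(total/4)) = max(17, 12) = 17
Ratio = 17 / 17 = 1.0

1.0


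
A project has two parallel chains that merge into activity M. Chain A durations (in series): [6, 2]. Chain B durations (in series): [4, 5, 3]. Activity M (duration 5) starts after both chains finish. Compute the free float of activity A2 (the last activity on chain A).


ES(A2) = sum of predecessors on chain A = 6
EF(A2) = ES + duration = 6 + 2 = 8
Successor of A2 is M. ES(M) = max(sum(A), sum(B)) = max(8, 12) = 12
Free float = ES(successor) - EF(current) = 12 - 8 = 4

4


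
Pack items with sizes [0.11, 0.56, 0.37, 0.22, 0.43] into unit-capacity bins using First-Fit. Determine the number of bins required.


Place items sequentially using First-Fit:
  Item 0.11 -> new Bin 1
  Item 0.56 -> Bin 1 (now 0.67)
  Item 0.37 -> new Bin 2
  Item 0.22 -> Bin 1 (now 0.89)
  Item 0.43 -> Bin 2 (now 0.8)
Total bins used = 2

2


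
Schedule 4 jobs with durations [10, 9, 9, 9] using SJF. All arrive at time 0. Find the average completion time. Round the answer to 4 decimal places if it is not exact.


SJF order (ascending): [9, 9, 9, 10]
Completion times:
  Job 1: burst=9, C=9
  Job 2: burst=9, C=18
  Job 3: burst=9, C=27
  Job 4: burst=10, C=37
Average completion = 91/4 = 22.75

22.75


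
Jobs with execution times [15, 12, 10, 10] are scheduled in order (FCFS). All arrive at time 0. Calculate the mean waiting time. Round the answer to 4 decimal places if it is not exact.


FCFS order (as given): [15, 12, 10, 10]
Waiting times:
  Job 1: wait = 0
  Job 2: wait = 15
  Job 3: wait = 27
  Job 4: wait = 37
Sum of waiting times = 79
Average waiting time = 79/4 = 19.75

19.75


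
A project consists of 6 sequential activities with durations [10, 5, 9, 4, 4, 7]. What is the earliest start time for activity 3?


Activity 3 starts after activities 1 through 2 complete.
Predecessor durations: [10, 5]
ES = 10 + 5 = 15

15


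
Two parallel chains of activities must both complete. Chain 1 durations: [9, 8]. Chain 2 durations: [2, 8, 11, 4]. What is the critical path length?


Path A total = 9 + 8 = 17
Path B total = 2 + 8 + 11 + 4 = 25
Critical path = longest path = max(17, 25) = 25

25


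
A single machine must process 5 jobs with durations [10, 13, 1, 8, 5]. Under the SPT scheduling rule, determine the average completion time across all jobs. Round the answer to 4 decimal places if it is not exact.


Sort jobs by processing time (SPT order): [1, 5, 8, 10, 13]
Compute completion times sequentially:
  Job 1: processing = 1, completes at 1
  Job 2: processing = 5, completes at 6
  Job 3: processing = 8, completes at 14
  Job 4: processing = 10, completes at 24
  Job 5: processing = 13, completes at 37
Sum of completion times = 82
Average completion time = 82/5 = 16.4

16.4


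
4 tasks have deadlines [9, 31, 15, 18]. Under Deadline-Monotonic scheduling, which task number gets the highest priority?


Sort tasks by relative deadline (ascending):
  Task 1: deadline = 9
  Task 3: deadline = 15
  Task 4: deadline = 18
  Task 2: deadline = 31
Priority order (highest first): [1, 3, 4, 2]
Highest priority task = 1

1


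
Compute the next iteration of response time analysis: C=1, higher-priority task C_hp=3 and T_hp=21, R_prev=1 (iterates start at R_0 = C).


R_next = C + ceil(R_prev / T_hp) * C_hp
ceil(1 / 21) = ceil(0.0476) = 1
Interference = 1 * 3 = 3
R_next = 1 + 3 = 4

4


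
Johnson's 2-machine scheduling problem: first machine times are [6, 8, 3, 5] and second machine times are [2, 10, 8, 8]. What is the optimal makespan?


Apply Johnson's rule:
  Group 1 (a <= b): [(3, 3, 8), (4, 5, 8), (2, 8, 10)]
  Group 2 (a > b): [(1, 6, 2)]
Optimal job order: [3, 4, 2, 1]
Schedule:
  Job 3: M1 done at 3, M2 done at 11
  Job 4: M1 done at 8, M2 done at 19
  Job 2: M1 done at 16, M2 done at 29
  Job 1: M1 done at 22, M2 done at 31
Makespan = 31

31


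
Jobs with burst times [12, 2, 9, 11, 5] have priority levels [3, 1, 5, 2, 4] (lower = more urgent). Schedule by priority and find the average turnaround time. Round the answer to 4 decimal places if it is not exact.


Sort by priority (ascending = highest first):
Order: [(1, 2), (2, 11), (3, 12), (4, 5), (5, 9)]
Completion times:
  Priority 1, burst=2, C=2
  Priority 2, burst=11, C=13
  Priority 3, burst=12, C=25
  Priority 4, burst=5, C=30
  Priority 5, burst=9, C=39
Average turnaround = 109/5 = 21.8

21.8


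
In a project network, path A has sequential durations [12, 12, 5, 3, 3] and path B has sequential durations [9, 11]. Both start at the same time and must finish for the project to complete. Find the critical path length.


Path A total = 12 + 12 + 5 + 3 + 3 = 35
Path B total = 9 + 11 = 20
Critical path = longest path = max(35, 20) = 35

35


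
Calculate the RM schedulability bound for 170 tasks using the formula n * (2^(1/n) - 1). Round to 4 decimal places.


Compute 2^(1/170) = 1.0040856600
Subtract 1: 1.0040856600 - 1 = 0.0040856600
Multiply by n: 170 * 0.0040856600 = 0.6945622000
Round to 4 dp: 0.6946

0.6946


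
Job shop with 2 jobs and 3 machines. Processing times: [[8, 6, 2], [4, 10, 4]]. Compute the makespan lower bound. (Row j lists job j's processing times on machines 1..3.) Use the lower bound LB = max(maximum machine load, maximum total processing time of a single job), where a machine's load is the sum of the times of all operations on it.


Machine loads:
  Machine 1: 8 + 4 = 12
  Machine 2: 6 + 10 = 16
  Machine 3: 2 + 4 = 6
Max machine load = 16
Job totals:
  Job 1: 16
  Job 2: 18
Max job total = 18
Lower bound = max(16, 18) = 18

18


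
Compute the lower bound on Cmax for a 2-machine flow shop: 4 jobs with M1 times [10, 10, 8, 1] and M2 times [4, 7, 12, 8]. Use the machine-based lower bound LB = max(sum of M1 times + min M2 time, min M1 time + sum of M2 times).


LB1 = sum(M1 times) + min(M2 times) = 29 + 4 = 33
LB2 = min(M1 times) + sum(M2 times) = 1 + 31 = 32
Lower bound = max(LB1, LB2) = max(33, 32) = 33

33


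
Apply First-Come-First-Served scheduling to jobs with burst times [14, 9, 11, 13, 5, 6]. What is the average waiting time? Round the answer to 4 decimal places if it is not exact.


FCFS order (as given): [14, 9, 11, 13, 5, 6]
Waiting times:
  Job 1: wait = 0
  Job 2: wait = 14
  Job 3: wait = 23
  Job 4: wait = 34
  Job 5: wait = 47
  Job 6: wait = 52
Sum of waiting times = 170
Average waiting time = 170/6 = 28.3333

28.3333


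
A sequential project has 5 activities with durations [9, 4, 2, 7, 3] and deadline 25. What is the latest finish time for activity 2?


LF(activity 2) = deadline - sum of successor durations
Successors: activities 3 through 5 with durations [2, 7, 3]
Sum of successor durations = 12
LF = 25 - 12 = 13

13


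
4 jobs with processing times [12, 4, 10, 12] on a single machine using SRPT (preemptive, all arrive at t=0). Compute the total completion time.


Since all jobs arrive at t=0, SRPT equals SPT ordering.
SPT order: [4, 10, 12, 12]
Completion times:
  Job 1: p=4, C=4
  Job 2: p=10, C=14
  Job 3: p=12, C=26
  Job 4: p=12, C=38
Total completion time = 4 + 14 + 26 + 38 = 82

82


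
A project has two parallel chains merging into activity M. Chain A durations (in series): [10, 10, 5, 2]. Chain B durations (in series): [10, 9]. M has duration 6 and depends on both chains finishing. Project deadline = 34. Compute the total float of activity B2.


Forward pass: ES(B2) = sum of predecessors on chain B = 10
EF = ES + duration = 10 + 9 = 19
Backward pass: LF(M) = deadline = 34; LS(M) = 34 - 6 = 28
LF(B2) = LS(M) - sum(successors on chain B) = 28 - 0 = 28
LS = LF - duration = 28 - 9 = 19
Total float = LS - ES = 19 - 10 = 9

9


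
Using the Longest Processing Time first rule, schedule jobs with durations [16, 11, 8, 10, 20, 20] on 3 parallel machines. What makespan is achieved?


Sort jobs in decreasing order (LPT): [20, 20, 16, 11, 10, 8]
Assign each job to the least loaded machine:
  Machine 1: jobs [20, 10], load = 30
  Machine 2: jobs [20, 8], load = 28
  Machine 3: jobs [16, 11], load = 27
Makespan = max load = 30

30


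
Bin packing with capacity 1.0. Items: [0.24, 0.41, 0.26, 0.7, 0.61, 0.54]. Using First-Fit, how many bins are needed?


Place items sequentially using First-Fit:
  Item 0.24 -> new Bin 1
  Item 0.41 -> Bin 1 (now 0.65)
  Item 0.26 -> Bin 1 (now 0.91)
  Item 0.7 -> new Bin 2
  Item 0.61 -> new Bin 3
  Item 0.54 -> new Bin 4
Total bins used = 4

4


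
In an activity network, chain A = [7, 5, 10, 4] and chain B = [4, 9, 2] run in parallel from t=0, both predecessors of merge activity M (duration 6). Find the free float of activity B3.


ES(B3) = sum of predecessors on chain B = 13
EF(B3) = ES + duration = 13 + 2 = 15
Successor of B3 is M. ES(M) = max(sum(A), sum(B)) = max(26, 15) = 26
Free float = ES(successor) - EF(current) = 26 - 15 = 11

11


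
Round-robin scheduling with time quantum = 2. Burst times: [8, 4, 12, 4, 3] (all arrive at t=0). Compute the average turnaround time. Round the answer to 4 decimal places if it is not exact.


Time quantum = 2
Execution trace:
  J1 runs 2 units, time = 2
  J2 runs 2 units, time = 4
  J3 runs 2 units, time = 6
  J4 runs 2 units, time = 8
  J5 runs 2 units, time = 10
  J1 runs 2 units, time = 12
  J2 runs 2 units, time = 14
  J3 runs 2 units, time = 16
  J4 runs 2 units, time = 18
  J5 runs 1 units, time = 19
  J1 runs 2 units, time = 21
  J3 runs 2 units, time = 23
  J1 runs 2 units, time = 25
  J3 runs 2 units, time = 27
  J3 runs 2 units, time = 29
  J3 runs 2 units, time = 31
Finish times: [25, 14, 31, 18, 19]
Average turnaround = 107/5 = 21.4

21.4


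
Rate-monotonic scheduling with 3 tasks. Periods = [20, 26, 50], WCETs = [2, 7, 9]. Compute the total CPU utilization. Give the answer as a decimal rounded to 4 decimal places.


Compute individual utilizations (exact fractions):
  Task 1: C/T = 2/20 = 1/10 (approx. 0.1)
  Task 2: C/T = 7/26 (approx. 0.2692)
  Task 3: C/T = 9/50 (approx. 0.18)
Total utilization U = 1/10 + 7/26 + 9/50 = 357/650
Rounded to 4 decimal places: U = 0.5492
RM (Liu & Layland) bound for 3 tasks = 0.779763; compare with U = 357/650 (approx. 0.549231)
U <= bound, so schedulable by RM sufficient condition.

0.5492


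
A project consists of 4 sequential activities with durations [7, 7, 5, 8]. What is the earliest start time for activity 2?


Activity 2 starts after activities 1 through 1 complete.
Predecessor durations: [7]
ES = 7 = 7

7


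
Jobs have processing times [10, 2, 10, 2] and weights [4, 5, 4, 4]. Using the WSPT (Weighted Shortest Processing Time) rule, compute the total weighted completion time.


Compute p/w ratios and sort ascending (WSPT): [(2, 5), (2, 4), (10, 4), (10, 4)]
Compute weighted completion times:
  Job (p=2,w=5): C=2, w*C=5*2=10
  Job (p=2,w=4): C=4, w*C=4*4=16
  Job (p=10,w=4): C=14, w*C=4*14=56
  Job (p=10,w=4): C=24, w*C=4*24=96
Total weighted completion time = 178

178


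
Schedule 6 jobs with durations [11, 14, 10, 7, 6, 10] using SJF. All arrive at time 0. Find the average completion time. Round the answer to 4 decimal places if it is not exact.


SJF order (ascending): [6, 7, 10, 10, 11, 14]
Completion times:
  Job 1: burst=6, C=6
  Job 2: burst=7, C=13
  Job 3: burst=10, C=23
  Job 4: burst=10, C=33
  Job 5: burst=11, C=44
  Job 6: burst=14, C=58
Average completion = 177/6 = 29.5

29.5


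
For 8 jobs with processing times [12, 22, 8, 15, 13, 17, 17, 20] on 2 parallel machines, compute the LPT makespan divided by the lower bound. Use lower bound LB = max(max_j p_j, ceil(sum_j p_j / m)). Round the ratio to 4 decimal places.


LPT order: [22, 20, 17, 17, 15, 13, 12, 8]
Machine loads after assignment: [64, 60]
LPT makespan = 64
Lower bound = max(max_job, ceil(total/2)) = max(22, 62) = 62
Ratio = 64 / 62 = 1.0323

1.0323


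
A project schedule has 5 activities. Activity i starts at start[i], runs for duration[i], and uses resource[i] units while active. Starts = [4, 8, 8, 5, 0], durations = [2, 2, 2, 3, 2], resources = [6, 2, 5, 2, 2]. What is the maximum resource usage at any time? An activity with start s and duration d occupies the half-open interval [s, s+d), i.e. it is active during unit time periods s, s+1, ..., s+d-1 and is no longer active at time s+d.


Each activity i is active on [start_i, start_i + duration_i).
Compute total resource usage per time slot:
  t=0: active resources = [2], total = 2
  t=1: active resources = [2], total = 2
  t=2: active resources = [], total = 0
  t=3: active resources = [], total = 0
  t=4: active resources = [6], total = 6
  t=5: active resources = [6, 2], total = 8
  t=6: active resources = [2], total = 2
  t=7: active resources = [2], total = 2
  t=8: active resources = [2, 5], total = 7
  t=9: active resources = [2, 5], total = 7
Peak resource demand = 8

8


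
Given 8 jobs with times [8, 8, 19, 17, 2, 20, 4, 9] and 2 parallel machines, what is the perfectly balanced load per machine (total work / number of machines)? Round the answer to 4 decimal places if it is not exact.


Total processing time = 8 + 8 + 19 + 17 + 2 + 20 + 4 + 9 = 87
Number of machines = 2
Ideal balanced load = 87 / 2 = 43.5

43.5


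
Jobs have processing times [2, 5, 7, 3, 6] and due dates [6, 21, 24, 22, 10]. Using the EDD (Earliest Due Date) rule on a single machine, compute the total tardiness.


Sort by due date (EDD order): [(2, 6), (6, 10), (5, 21), (3, 22), (7, 24)]
Compute completion times and tardiness:
  Job 1: p=2, d=6, C=2, tardiness=max(0,2-6)=0
  Job 2: p=6, d=10, C=8, tardiness=max(0,8-10)=0
  Job 3: p=5, d=21, C=13, tardiness=max(0,13-21)=0
  Job 4: p=3, d=22, C=16, tardiness=max(0,16-22)=0
  Job 5: p=7, d=24, C=23, tardiness=max(0,23-24)=0
Total tardiness = 0

0


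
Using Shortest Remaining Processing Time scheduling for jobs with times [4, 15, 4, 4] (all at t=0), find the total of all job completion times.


Since all jobs arrive at t=0, SRPT equals SPT ordering.
SPT order: [4, 4, 4, 15]
Completion times:
  Job 1: p=4, C=4
  Job 2: p=4, C=8
  Job 3: p=4, C=12
  Job 4: p=15, C=27
Total completion time = 4 + 8 + 12 + 27 = 51

51


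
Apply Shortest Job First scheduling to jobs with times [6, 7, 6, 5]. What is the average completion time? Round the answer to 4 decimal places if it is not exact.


SJF order (ascending): [5, 6, 6, 7]
Completion times:
  Job 1: burst=5, C=5
  Job 2: burst=6, C=11
  Job 3: burst=6, C=17
  Job 4: burst=7, C=24
Average completion = 57/4 = 14.25

14.25


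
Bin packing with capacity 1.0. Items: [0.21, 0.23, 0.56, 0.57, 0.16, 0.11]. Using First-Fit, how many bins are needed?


Place items sequentially using First-Fit:
  Item 0.21 -> new Bin 1
  Item 0.23 -> Bin 1 (now 0.44)
  Item 0.56 -> Bin 1 (now 1.0)
  Item 0.57 -> new Bin 2
  Item 0.16 -> Bin 2 (now 0.73)
  Item 0.11 -> Bin 2 (now 0.84)
Total bins used = 2

2


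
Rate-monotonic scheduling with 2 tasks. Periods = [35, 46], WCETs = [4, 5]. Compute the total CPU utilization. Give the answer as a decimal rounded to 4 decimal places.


Compute individual utilizations (exact fractions):
  Task 1: C/T = 4/35 (approx. 0.1143)
  Task 2: C/T = 5/46 (approx. 0.1087)
Total utilization U = 4/35 + 5/46 = 359/1610
Rounded to 4 decimal places: U = 0.2230
RM (Liu & Layland) bound for 2 tasks = 0.828427; compare with U = 359/1610 (approx. 0.222981)
U <= bound, so schedulable by RM sufficient condition.

0.2230


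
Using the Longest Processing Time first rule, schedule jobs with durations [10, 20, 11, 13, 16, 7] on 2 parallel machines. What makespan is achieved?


Sort jobs in decreasing order (LPT): [20, 16, 13, 11, 10, 7]
Assign each job to the least loaded machine:
  Machine 1: jobs [20, 11, 7], load = 38
  Machine 2: jobs [16, 13, 10], load = 39
Makespan = max load = 39

39


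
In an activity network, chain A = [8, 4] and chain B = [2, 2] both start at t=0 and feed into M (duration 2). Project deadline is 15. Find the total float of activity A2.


Forward pass: ES(A2) = sum of predecessors on chain A = 8
EF = ES + duration = 8 + 4 = 12
Backward pass: LF(M) = deadline = 15; LS(M) = 15 - 2 = 13
LF(A2) = LS(M) - sum(successors on chain A) = 13 - 0 = 13
LS = LF - duration = 13 - 4 = 9
Total float = LS - ES = 9 - 8 = 1

1


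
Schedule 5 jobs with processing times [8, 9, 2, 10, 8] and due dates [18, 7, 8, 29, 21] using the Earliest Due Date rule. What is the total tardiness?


Sort by due date (EDD order): [(9, 7), (2, 8), (8, 18), (8, 21), (10, 29)]
Compute completion times and tardiness:
  Job 1: p=9, d=7, C=9, tardiness=max(0,9-7)=2
  Job 2: p=2, d=8, C=11, tardiness=max(0,11-8)=3
  Job 3: p=8, d=18, C=19, tardiness=max(0,19-18)=1
  Job 4: p=8, d=21, C=27, tardiness=max(0,27-21)=6
  Job 5: p=10, d=29, C=37, tardiness=max(0,37-29)=8
Total tardiness = 20

20


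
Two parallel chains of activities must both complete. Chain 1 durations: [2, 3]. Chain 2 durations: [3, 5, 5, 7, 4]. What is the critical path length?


Path A total = 2 + 3 = 5
Path B total = 3 + 5 + 5 + 7 + 4 = 24
Critical path = longest path = max(5, 24) = 24

24


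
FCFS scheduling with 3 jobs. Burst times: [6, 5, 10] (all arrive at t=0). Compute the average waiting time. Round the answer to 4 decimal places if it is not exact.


FCFS order (as given): [6, 5, 10]
Waiting times:
  Job 1: wait = 0
  Job 2: wait = 6
  Job 3: wait = 11
Sum of waiting times = 17
Average waiting time = 17/3 = 5.6667

5.6667


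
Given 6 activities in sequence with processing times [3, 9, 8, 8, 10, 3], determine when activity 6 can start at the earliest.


Activity 6 starts after activities 1 through 5 complete.
Predecessor durations: [3, 9, 8, 8, 10]
ES = 3 + 9 + 8 + 8 + 10 = 38

38


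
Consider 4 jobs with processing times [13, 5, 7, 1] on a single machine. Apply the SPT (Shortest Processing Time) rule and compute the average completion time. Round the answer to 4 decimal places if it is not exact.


Sort jobs by processing time (SPT order): [1, 5, 7, 13]
Compute completion times sequentially:
  Job 1: processing = 1, completes at 1
  Job 2: processing = 5, completes at 6
  Job 3: processing = 7, completes at 13
  Job 4: processing = 13, completes at 26
Sum of completion times = 46
Average completion time = 46/4 = 11.5

11.5


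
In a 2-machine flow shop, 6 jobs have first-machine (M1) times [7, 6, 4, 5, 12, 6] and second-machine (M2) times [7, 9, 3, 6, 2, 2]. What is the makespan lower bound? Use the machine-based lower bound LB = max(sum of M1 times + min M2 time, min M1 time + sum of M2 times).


LB1 = sum(M1 times) + min(M2 times) = 40 + 2 = 42
LB2 = min(M1 times) + sum(M2 times) = 4 + 29 = 33
Lower bound = max(LB1, LB2) = max(42, 33) = 42

42


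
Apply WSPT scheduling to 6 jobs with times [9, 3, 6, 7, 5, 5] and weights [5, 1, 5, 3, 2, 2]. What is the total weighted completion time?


Compute p/w ratios and sort ascending (WSPT): [(6, 5), (9, 5), (7, 3), (5, 2), (5, 2), (3, 1)]
Compute weighted completion times:
  Job (p=6,w=5): C=6, w*C=5*6=30
  Job (p=9,w=5): C=15, w*C=5*15=75
  Job (p=7,w=3): C=22, w*C=3*22=66
  Job (p=5,w=2): C=27, w*C=2*27=54
  Job (p=5,w=2): C=32, w*C=2*32=64
  Job (p=3,w=1): C=35, w*C=1*35=35
Total weighted completion time = 324

324


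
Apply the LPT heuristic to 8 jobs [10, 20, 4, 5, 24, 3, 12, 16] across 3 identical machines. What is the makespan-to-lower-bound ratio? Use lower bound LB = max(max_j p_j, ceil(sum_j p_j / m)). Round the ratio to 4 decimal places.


LPT order: [24, 20, 16, 12, 10, 5, 4, 3]
Machine loads after assignment: [32, 30, 32]
LPT makespan = 32
Lower bound = max(max_job, ceil(total/3)) = max(24, 32) = 32
Ratio = 32 / 32 = 1.0

1.0


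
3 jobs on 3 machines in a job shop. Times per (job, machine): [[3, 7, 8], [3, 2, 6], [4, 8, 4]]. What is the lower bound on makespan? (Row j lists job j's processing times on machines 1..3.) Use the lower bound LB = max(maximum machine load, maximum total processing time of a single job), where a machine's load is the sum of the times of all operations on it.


Machine loads:
  Machine 1: 3 + 3 + 4 = 10
  Machine 2: 7 + 2 + 8 = 17
  Machine 3: 8 + 6 + 4 = 18
Max machine load = 18
Job totals:
  Job 1: 18
  Job 2: 11
  Job 3: 16
Max job total = 18
Lower bound = max(18, 18) = 18

18


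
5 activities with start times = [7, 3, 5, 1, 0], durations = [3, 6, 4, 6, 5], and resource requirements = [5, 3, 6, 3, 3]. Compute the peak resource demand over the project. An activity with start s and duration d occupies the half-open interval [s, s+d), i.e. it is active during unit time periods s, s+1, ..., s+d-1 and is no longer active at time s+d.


Each activity i is active on [start_i, start_i + duration_i).
Compute total resource usage per time slot:
  t=0: active resources = [3], total = 3
  t=1: active resources = [3, 3], total = 6
  t=2: active resources = [3, 3], total = 6
  t=3: active resources = [3, 3, 3], total = 9
  t=4: active resources = [3, 3, 3], total = 9
  t=5: active resources = [3, 6, 3], total = 12
  t=6: active resources = [3, 6, 3], total = 12
  t=7: active resources = [5, 3, 6], total = 14
  t=8: active resources = [5, 3, 6], total = 14
  t=9: active resources = [5], total = 5
Peak resource demand = 14

14


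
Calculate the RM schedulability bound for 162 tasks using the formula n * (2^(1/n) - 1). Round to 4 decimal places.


Compute 2^(1/162) = 1.0042878529
Subtract 1: 1.0042878529 - 1 = 0.0042878529
Multiply by n: 162 * 0.0042878529 = 0.6946321698
Round to 4 dp: 0.6946

0.6946


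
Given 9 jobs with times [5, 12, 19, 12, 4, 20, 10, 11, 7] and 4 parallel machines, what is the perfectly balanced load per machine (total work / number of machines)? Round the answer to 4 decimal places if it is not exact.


Total processing time = 5 + 12 + 19 + 12 + 4 + 20 + 10 + 11 + 7 = 100
Number of machines = 4
Ideal balanced load = 100 / 4 = 25.0

25.0


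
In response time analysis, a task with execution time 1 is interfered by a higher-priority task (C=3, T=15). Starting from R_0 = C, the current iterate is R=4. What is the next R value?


R_next = C + ceil(R_prev / T_hp) * C_hp
ceil(4 / 15) = ceil(0.2667) = 1
Interference = 1 * 3 = 3
R_next = 1 + 3 = 4
R_next = R_prev, so the iteration has converged (response time = 4).

4


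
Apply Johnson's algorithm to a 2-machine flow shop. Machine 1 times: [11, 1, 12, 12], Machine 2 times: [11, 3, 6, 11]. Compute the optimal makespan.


Apply Johnson's rule:
  Group 1 (a <= b): [(2, 1, 3), (1, 11, 11)]
  Group 2 (a > b): [(4, 12, 11), (3, 12, 6)]
Optimal job order: [2, 1, 4, 3]
Schedule:
  Job 2: M1 done at 1, M2 done at 4
  Job 1: M1 done at 12, M2 done at 23
  Job 4: M1 done at 24, M2 done at 35
  Job 3: M1 done at 36, M2 done at 42
Makespan = 42

42


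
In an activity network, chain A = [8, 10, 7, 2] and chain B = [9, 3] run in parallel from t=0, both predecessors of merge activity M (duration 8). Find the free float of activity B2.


ES(B2) = sum of predecessors on chain B = 9
EF(B2) = ES + duration = 9 + 3 = 12
Successor of B2 is M. ES(M) = max(sum(A), sum(B)) = max(27, 12) = 27
Free float = ES(successor) - EF(current) = 27 - 12 = 15

15


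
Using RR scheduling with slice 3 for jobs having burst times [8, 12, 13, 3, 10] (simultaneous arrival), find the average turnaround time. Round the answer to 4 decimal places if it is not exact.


Time quantum = 3
Execution trace:
  J1 runs 3 units, time = 3
  J2 runs 3 units, time = 6
  J3 runs 3 units, time = 9
  J4 runs 3 units, time = 12
  J5 runs 3 units, time = 15
  J1 runs 3 units, time = 18
  J2 runs 3 units, time = 21
  J3 runs 3 units, time = 24
  J5 runs 3 units, time = 27
  J1 runs 2 units, time = 29
  J2 runs 3 units, time = 32
  J3 runs 3 units, time = 35
  J5 runs 3 units, time = 38
  J2 runs 3 units, time = 41
  J3 runs 3 units, time = 44
  J5 runs 1 units, time = 45
  J3 runs 1 units, time = 46
Finish times: [29, 41, 46, 12, 45]
Average turnaround = 173/5 = 34.6

34.6


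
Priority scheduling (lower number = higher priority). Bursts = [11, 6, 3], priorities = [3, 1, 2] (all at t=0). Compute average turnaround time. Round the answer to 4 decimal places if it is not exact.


Sort by priority (ascending = highest first):
Order: [(1, 6), (2, 3), (3, 11)]
Completion times:
  Priority 1, burst=6, C=6
  Priority 2, burst=3, C=9
  Priority 3, burst=11, C=20
Average turnaround = 35/3 = 11.6667

11.6667


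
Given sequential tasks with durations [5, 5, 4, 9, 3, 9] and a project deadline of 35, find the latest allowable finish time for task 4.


LF(activity 4) = deadline - sum of successor durations
Successors: activities 5 through 6 with durations [3, 9]
Sum of successor durations = 12
LF = 35 - 12 = 23

23


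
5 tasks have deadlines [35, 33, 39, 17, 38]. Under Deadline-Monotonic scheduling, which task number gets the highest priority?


Sort tasks by relative deadline (ascending):
  Task 4: deadline = 17
  Task 2: deadline = 33
  Task 1: deadline = 35
  Task 5: deadline = 38
  Task 3: deadline = 39
Priority order (highest first): [4, 2, 1, 5, 3]
Highest priority task = 4

4


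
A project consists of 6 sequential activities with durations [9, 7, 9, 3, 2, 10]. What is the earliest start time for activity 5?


Activity 5 starts after activities 1 through 4 complete.
Predecessor durations: [9, 7, 9, 3]
ES = 9 + 7 + 9 + 3 = 28

28


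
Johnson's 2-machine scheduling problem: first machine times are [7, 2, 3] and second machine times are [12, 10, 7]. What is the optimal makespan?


Apply Johnson's rule:
  Group 1 (a <= b): [(2, 2, 10), (3, 3, 7), (1, 7, 12)]
  Group 2 (a > b): []
Optimal job order: [2, 3, 1]
Schedule:
  Job 2: M1 done at 2, M2 done at 12
  Job 3: M1 done at 5, M2 done at 19
  Job 1: M1 done at 12, M2 done at 31
Makespan = 31

31


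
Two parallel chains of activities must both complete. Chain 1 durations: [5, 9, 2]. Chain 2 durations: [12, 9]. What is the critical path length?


Path A total = 5 + 9 + 2 = 16
Path B total = 12 + 9 = 21
Critical path = longest path = max(16, 21) = 21

21


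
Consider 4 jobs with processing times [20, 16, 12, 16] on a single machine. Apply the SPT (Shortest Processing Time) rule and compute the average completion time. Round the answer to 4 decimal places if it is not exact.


Sort jobs by processing time (SPT order): [12, 16, 16, 20]
Compute completion times sequentially:
  Job 1: processing = 12, completes at 12
  Job 2: processing = 16, completes at 28
  Job 3: processing = 16, completes at 44
  Job 4: processing = 20, completes at 64
Sum of completion times = 148
Average completion time = 148/4 = 37.0

37.0


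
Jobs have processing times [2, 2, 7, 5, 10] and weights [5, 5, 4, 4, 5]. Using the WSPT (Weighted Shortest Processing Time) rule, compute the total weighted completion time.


Compute p/w ratios and sort ascending (WSPT): [(2, 5), (2, 5), (5, 4), (7, 4), (10, 5)]
Compute weighted completion times:
  Job (p=2,w=5): C=2, w*C=5*2=10
  Job (p=2,w=5): C=4, w*C=5*4=20
  Job (p=5,w=4): C=9, w*C=4*9=36
  Job (p=7,w=4): C=16, w*C=4*16=64
  Job (p=10,w=5): C=26, w*C=5*26=130
Total weighted completion time = 260

260


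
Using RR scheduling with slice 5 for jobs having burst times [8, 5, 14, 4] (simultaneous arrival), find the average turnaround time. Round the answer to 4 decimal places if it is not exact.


Time quantum = 5
Execution trace:
  J1 runs 5 units, time = 5
  J2 runs 5 units, time = 10
  J3 runs 5 units, time = 15
  J4 runs 4 units, time = 19
  J1 runs 3 units, time = 22
  J3 runs 5 units, time = 27
  J3 runs 4 units, time = 31
Finish times: [22, 10, 31, 19]
Average turnaround = 82/4 = 20.5

20.5


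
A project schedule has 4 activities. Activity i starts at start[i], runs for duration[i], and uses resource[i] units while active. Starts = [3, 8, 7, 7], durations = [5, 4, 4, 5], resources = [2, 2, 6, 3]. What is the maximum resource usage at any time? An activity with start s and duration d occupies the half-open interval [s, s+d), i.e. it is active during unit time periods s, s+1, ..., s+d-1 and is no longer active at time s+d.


Each activity i is active on [start_i, start_i + duration_i).
Compute total resource usage per time slot:
  t=0: active resources = [], total = 0
  t=1: active resources = [], total = 0
  t=2: active resources = [], total = 0
  t=3: active resources = [2], total = 2
  t=4: active resources = [2], total = 2
  t=5: active resources = [2], total = 2
  t=6: active resources = [2], total = 2
  t=7: active resources = [2, 6, 3], total = 11
  t=8: active resources = [2, 6, 3], total = 11
  t=9: active resources = [2, 6, 3], total = 11
  t=10: active resources = [2, 6, 3], total = 11
  t=11: active resources = [2, 3], total = 5
Peak resource demand = 11

11


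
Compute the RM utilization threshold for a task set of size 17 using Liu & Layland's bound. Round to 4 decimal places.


Compute 2^(1/17) = 1.0416160107
Subtract 1: 1.0416160107 - 1 = 0.0416160107
Multiply by n: 17 * 0.0416160107 = 0.7074721819
Round to 4 dp: 0.7075

0.7075


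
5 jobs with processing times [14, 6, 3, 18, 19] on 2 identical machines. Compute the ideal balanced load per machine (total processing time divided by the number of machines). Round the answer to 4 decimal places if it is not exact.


Total processing time = 14 + 6 + 3 + 18 + 19 = 60
Number of machines = 2
Ideal balanced load = 60 / 2 = 30.0

30.0


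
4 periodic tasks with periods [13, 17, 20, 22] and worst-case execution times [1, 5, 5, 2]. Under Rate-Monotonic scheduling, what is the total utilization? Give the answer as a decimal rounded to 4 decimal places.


Compute individual utilizations (exact fractions):
  Task 1: C/T = 1/13 (approx. 0.0769)
  Task 2: C/T = 5/17 (approx. 0.2941)
  Task 3: C/T = 5/20 = 1/4 (approx. 0.25)
  Task 4: C/T = 2/22 = 1/11 (approx. 0.0909)
Total utilization U = 1/13 + 5/17 + 1/4 + 1/11 = 6923/9724
Rounded to 4 decimal places: U = 0.7119
RM (Liu & Layland) bound for 4 tasks = 0.756828; compare with U = 6923/9724 (approx. 0.711950)
U <= bound, so schedulable by RM sufficient condition.

0.7119


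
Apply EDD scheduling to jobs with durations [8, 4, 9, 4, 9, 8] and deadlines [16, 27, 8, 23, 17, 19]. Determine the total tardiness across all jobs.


Sort by due date (EDD order): [(9, 8), (8, 16), (9, 17), (8, 19), (4, 23), (4, 27)]
Compute completion times and tardiness:
  Job 1: p=9, d=8, C=9, tardiness=max(0,9-8)=1
  Job 2: p=8, d=16, C=17, tardiness=max(0,17-16)=1
  Job 3: p=9, d=17, C=26, tardiness=max(0,26-17)=9
  Job 4: p=8, d=19, C=34, tardiness=max(0,34-19)=15
  Job 5: p=4, d=23, C=38, tardiness=max(0,38-23)=15
  Job 6: p=4, d=27, C=42, tardiness=max(0,42-27)=15
Total tardiness = 56

56
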